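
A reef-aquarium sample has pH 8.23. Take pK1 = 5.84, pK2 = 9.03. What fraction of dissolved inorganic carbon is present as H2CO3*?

α₀ = 1 / (1 + K1/[H⁺] + K1K2/[H⁺]²) = 1 / (1 + 10^+2.39 + 10^+1.59)
   = 1 / (1 + 245.47 + 38.905) = 1/285.38 = 0.003504

α₀ = 0.00350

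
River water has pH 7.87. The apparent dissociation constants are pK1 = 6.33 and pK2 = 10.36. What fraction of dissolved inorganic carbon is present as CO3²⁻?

α₂ = 1 / (1 + [H⁺]/K2 + [H⁺]²/(K1K2)) = 1 / (1 + 10^+2.49 + 10^+0.95)
   = 1 / (1 + 309.03 + 8.9125) = 1/318.94 = 0.003135

α₂ = 0.00314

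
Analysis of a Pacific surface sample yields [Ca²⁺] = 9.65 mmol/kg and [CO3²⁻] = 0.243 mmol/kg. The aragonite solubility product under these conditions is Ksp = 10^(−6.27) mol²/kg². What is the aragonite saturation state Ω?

Ksp = 10^(−6.27) = 5.370×10^-7
Ω = [Ca²⁺][CO3²⁻]/Ksp = (9.65×10^-3)(0.243×10^-3) / 5.370×10^-7 = 4.37

Ω = 4.37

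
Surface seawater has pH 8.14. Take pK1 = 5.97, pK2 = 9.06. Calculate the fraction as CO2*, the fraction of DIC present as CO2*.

α₀ = 0.00600

α₀ = 1 / (1 + K1/[H⁺] + K1K2/[H⁺]²) = 1 / (1 + 10^+2.17 + 10^+1.25)
   = 1 / (1 + 147.91 + 17.783) = 1/166.69 = 0.005999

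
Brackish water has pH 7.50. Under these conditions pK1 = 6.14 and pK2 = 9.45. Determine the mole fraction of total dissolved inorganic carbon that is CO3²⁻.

α₂ = 1 / (1 + [H⁺]/K2 + [H⁺]²/(K1K2)) = 1 / (1 + 10^+1.95 + 10^+0.59)
   = 1 / (1 + 89.125 + 3.8905) = 1/94.016 = 0.01064

α₂ = 0.0106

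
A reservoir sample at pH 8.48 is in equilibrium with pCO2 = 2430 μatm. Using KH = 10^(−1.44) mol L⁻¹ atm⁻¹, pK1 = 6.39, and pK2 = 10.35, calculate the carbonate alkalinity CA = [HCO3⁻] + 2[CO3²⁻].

[CO2*] = KH · pCO2 = 10^(−1.44) × 2430×10^-6 = 8.823×10^-5 mol/L
α₀ = 1/(1 + K1/[H⁺] + K1K2/[H⁺]²) = 1/(1 + 10^+2.09 + 10^+0.22) = 0.007956
DIC = [CO2*]/α₀ = 8.823×10^-5 / 0.007956 = 11.09 mmol/L
CA = (α₁ + 2α₂)·DIC = (0.9788 + 2×0.01320) × 11.09 = 11.1 mmol/L

CA = 11.1 mmol/L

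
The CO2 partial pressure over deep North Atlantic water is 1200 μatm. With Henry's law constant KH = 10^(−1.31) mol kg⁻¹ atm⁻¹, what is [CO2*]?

KH = 10^(−1.31) = 4.898×10^-2 mol kg⁻¹ atm⁻¹
[CO2*] = KH · pCO2 = 4.898×10^-2 × 1200×10^-6 atm = 5.88×10^-5 mol/kg

[CO2*] = 58.8 μmol/kg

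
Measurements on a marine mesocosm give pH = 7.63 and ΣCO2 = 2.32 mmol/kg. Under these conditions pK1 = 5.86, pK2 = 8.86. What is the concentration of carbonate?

α₂ = 1 / (1 + [H⁺]/K2 + [H⁺]²/(K1K2)) = 1 / (1 + 10^+1.23 + 10^-0.54)
   = 1 / (1 + 16.982 + 0.28840) = 1/18.271 = 0.05473
[CO3²⁻] = α₂ × DIC = 0.05473 × 2.32 = 0.127 mmol/kg

[CO3²⁻] = 0.127 mmol/kg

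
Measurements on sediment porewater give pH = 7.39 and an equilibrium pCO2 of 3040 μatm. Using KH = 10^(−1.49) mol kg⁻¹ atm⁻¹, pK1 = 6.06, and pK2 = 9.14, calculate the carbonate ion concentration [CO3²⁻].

[CO2*] = KH · pCO2 = 10^(−1.49) × 3040×10^-6 = 9.837×10^-5 mol/kg
α₀ = 1/(1 + K1/[H⁺] + K1K2/[H⁺]²) = 1/(1 + 10^+1.33 + 10^-0.42) = 0.04394
DIC = [CO2*]/α₀ = 9.837×10^-5 / 0.04394 = 2.239 mmol/kg
[CO3²⁻] = α₂·DIC; α₂ = 0.01670, so [CO3²⁻] = 0.01670 × 2.239 = 0.0374 mmol/kg

[CO3²⁻] = 0.0374 mmol/kg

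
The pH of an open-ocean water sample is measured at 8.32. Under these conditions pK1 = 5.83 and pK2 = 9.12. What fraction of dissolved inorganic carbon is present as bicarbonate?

α₁ = 1 / (1 + [H⁺]/K1 + K2/[H⁺]) = 1 / (1 + 10^-2.49 + 10^-0.80)
   = 1 / (1 + 0.0032359 + 0.15849) = 1/1.1617 = 0.8608

α₁ = 0.861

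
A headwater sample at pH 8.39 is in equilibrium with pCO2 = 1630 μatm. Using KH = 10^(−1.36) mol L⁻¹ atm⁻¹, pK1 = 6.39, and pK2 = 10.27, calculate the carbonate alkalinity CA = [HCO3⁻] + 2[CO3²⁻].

[CO2*] = KH · pCO2 = 10^(−1.36) × 1630×10^-6 = 7.115×10^-5 mol/L
α₀ = 1/(1 + K1/[H⁺] + K1K2/[H⁺]²) = 1/(1 + 10^+2.00 + 10^+0.12) = 0.009773
DIC = [CO2*]/α₀ = 7.115×10^-5 / 0.009773 = 7.280 mmol/L
CA = (α₁ + 2α₂)·DIC = (0.9773 + 2×0.01288) × 7.280 = 7.30 mmol/L

CA = 7.30 mmol/L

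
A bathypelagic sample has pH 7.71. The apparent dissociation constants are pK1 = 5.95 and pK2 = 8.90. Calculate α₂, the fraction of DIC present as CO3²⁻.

α₂ = 1 / (1 + [H⁺]/K2 + [H⁺]²/(K1K2)) = 1 / (1 + 10^+1.19 + 10^-0.57)
   = 1 / (1 + 15.488 + 0.26915) = 1/16.757 = 0.05968

α₂ = 0.0597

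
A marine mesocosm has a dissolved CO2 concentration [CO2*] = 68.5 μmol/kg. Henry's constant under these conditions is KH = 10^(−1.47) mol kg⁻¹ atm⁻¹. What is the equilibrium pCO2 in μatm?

KH = 10^(−1.47) = 3.388×10^-2 mol kg⁻¹ atm⁻¹
pCO2 = [CO2*]/KH = 68.5×10^-6 / 3.388×10^-2 = 2.02×10^-3 atm = 2020 μatm

pCO2 = 2020 μatm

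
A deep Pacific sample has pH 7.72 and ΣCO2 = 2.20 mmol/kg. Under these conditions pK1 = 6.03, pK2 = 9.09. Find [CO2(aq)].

[CO2*] = 0.0423 mmol/kg

α₀ = 1 / (1 + K1/[H⁺] + K1K2/[H⁺]²) = 1 / (1 + 10^+1.69 + 10^+0.32)
   = 1 / (1 + 48.978 + 2.0893) = 1/52.067 = 0.01921
[CO2*] = α₀ × DIC = 0.01921 × 2.20 = 0.0423 mmol/kg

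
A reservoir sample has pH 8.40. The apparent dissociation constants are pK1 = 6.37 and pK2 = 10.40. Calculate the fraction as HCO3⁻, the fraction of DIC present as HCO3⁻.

α₁ = 0.981

α₁ = 1 / (1 + [H⁺]/K1 + K2/[H⁺]) = 1 / (1 + 10^-2.03 + 10^-2.00)
   = 1 / (1 + 0.0093325 + 0.010000) = 1/1.0193 = 0.9810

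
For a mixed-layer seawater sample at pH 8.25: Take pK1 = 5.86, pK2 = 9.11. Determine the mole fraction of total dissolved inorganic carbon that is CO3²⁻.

α₂ = 1 / (1 + [H⁺]/K2 + [H⁺]²/(K1K2)) = 1 / (1 + 10^+0.86 + 10^-1.53)
   = 1 / (1 + 7.2444 + 0.029512) = 1/8.2739 = 0.1209

α₂ = 0.121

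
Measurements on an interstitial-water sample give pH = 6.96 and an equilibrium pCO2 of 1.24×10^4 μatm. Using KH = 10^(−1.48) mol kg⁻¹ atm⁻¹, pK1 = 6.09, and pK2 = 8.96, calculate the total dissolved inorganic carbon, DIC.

DIC = 3.48 mmol/kg

[CO2*] = KH · pCO2 = 10^(−1.48) × 1.24×10^4×10^-6 = 4.106×10^-4 mol/kg
α₀ = 1/(1 + K1/[H⁺] + K1K2/[H⁺]²) = 1/(1 + 10^+0.87 + 10^-1.13) = 0.1178
DIC = [CO2*]/α₀ = 4.106×10^-4 / 0.1178 = 3.48 mmol/kg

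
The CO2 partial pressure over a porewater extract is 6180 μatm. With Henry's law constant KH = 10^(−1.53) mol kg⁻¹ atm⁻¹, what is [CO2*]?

KH = 10^(−1.53) = 2.951×10^-2 mol kg⁻¹ atm⁻¹
[CO2*] = KH · pCO2 = 2.951×10^-2 × 6180×10^-6 atm = 1.82×10^-4 mol/kg

[CO2*] = 182 μmol/kg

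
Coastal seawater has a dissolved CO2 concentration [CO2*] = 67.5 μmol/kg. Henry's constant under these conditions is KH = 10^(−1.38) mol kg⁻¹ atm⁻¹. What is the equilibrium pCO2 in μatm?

pCO2 = 1620 μatm

KH = 10^(−1.38) = 4.169×10^-2 mol kg⁻¹ atm⁻¹
pCO2 = [CO2*]/KH = 67.5×10^-6 / 4.169×10^-2 = 1.62×10^-3 atm = 1620 μatm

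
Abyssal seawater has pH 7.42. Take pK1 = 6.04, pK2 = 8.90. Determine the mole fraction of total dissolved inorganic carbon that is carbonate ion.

α₂ = 0.0308

α₂ = 1 / (1 + [H⁺]/K2 + [H⁺]²/(K1K2)) = 1 / (1 + 10^+1.48 + 10^+0.10)
   = 1 / (1 + 30.200 + 1.2589) = 1/32.458 = 0.03081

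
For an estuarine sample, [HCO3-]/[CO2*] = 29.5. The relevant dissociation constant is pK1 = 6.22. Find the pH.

From K1 = [H⁺][HCO3-]/[CO2*]:  pH = pK1 + log₁₀([HCO3-]/[CO2*])
log₁₀(29.5) = +1.470
pH = 6.22 + (+1.470) = 7.69

pH = 7.69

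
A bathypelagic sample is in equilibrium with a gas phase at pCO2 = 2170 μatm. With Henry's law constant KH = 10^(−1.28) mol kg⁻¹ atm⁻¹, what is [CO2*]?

KH = 10^(−1.28) = 5.248×10^-2 mol kg⁻¹ atm⁻¹
[CO2*] = KH · pCO2 = 5.248×10^-2 × 2170×10^-6 atm = 1.14×10^-4 mol/kg

[CO2*] = 114 μmol/kg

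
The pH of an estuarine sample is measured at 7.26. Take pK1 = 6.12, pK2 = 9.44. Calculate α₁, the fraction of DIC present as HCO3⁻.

α₁ = 1 / (1 + [H⁺]/K1 + K2/[H⁺]) = 1 / (1 + 10^-1.14 + 10^-2.18)
   = 1 / (1 + 0.072444 + 0.0066069) = 1/1.0791 = 0.9267

α₁ = 0.927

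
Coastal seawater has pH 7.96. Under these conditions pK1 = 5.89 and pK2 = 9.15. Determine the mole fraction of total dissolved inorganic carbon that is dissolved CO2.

α₀ = 0.00793

α₀ = 1 / (1 + K1/[H⁺] + K1K2/[H⁺]²) = 1 / (1 + 10^+2.07 + 10^+0.88)
   = 1 / (1 + 117.49 + 7.5858) = 1/126.08 = 0.007932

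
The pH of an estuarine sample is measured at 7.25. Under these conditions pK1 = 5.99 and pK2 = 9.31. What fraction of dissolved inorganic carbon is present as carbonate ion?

α₂ = 1 / (1 + [H⁺]/K2 + [H⁺]²/(K1K2)) = 1 / (1 + 10^+2.06 + 10^+0.80)
   = 1 / (1 + 114.82 + 6.3096) = 1/122.12 = 0.008188

α₂ = 0.00819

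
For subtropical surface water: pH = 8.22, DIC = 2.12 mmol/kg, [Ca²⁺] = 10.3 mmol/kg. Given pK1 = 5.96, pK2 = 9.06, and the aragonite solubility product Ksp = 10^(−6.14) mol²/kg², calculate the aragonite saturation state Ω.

Ω = 3.79

α₂ = 1 / (1 + [H⁺]/K2 + [H⁺]²/(K1K2)) = 1 / (1 + 10^+0.84 + 10^-1.42)
   = 1 / (1 + 6.9183 + 0.038019) = 1/7.9563 = 0.1257
[CO3²⁻] = α₂ × DIC = 0.1257 × 2.12 = 0.2665 mmol/kg
Ksp = 10^(−6.14) = 7.244×10^-7
Ω = [Ca²⁺][CO3²⁻]/Ksp = (10.3×10^-3)(2.665×10^-4) / 7.244×10^-7 = 3.79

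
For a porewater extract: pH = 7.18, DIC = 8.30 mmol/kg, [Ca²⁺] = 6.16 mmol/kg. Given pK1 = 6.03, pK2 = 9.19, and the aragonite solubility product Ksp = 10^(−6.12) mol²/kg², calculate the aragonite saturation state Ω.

α₂ = 1 / (1 + [H⁺]/K2 + [H⁺]²/(K1K2)) = 1 / (1 + 10^+2.01 + 10^+0.86)
   = 1 / (1 + 102.33 + 7.2444) = 1/110.57 = 0.009044
[CO3²⁻] = α₂ × DIC = 0.009044 × 8.30 = 0.07506 mmol/kg
Ksp = 10^(−6.12) = 7.586×10^-7
Ω = [Ca²⁺][CO3²⁻]/Ksp = (6.16×10^-3)(7.506×10^-5) / 7.586×10^-7 = 0.610

Ω = 0.610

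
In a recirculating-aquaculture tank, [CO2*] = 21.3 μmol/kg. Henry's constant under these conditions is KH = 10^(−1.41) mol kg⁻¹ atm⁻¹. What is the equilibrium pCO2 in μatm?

pCO2 = 547 μatm

KH = 10^(−1.41) = 3.890×10^-2 mol kg⁻¹ atm⁻¹
pCO2 = [CO2*]/KH = 21.3×10^-6 / 3.890×10^-2 = 5.47×10^-4 atm = 547 μatm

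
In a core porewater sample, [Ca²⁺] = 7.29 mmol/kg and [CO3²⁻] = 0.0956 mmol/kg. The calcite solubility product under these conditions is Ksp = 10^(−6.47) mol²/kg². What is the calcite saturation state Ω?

Ω = 2.06

Ksp = 10^(−6.47) = 3.388×10^-7
Ω = [Ca²⁺][CO3²⁻]/Ksp = (7.29×10^-3)(0.0956×10^-3) / 3.388×10^-7 = 2.06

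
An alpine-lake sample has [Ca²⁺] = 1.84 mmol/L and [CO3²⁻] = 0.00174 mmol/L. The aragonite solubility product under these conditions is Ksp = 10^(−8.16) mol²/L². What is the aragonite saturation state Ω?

Ω = 0.463

Ksp = 10^(−8.16) = 6.918×10^-9
Ω = [Ca²⁺][CO3²⁻]/Ksp = (1.84×10^-3)(0.00174×10^-3) / 6.918×10^-9 = 0.463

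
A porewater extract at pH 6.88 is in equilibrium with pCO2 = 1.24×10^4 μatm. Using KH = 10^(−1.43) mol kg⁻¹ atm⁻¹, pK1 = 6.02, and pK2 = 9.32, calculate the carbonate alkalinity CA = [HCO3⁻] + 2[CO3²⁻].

CA = 3.36 mmol/kg

[CO2*] = KH · pCO2 = 10^(−1.43) × 1.24×10^4×10^-6 = 4.607×10^-4 mol/kg
α₀ = 1/(1 + K1/[H⁺] + K1K2/[H⁺]²) = 1/(1 + 10^+0.86 + 10^-1.58) = 0.1209
DIC = [CO2*]/α₀ = 4.607×10^-4 / 0.1209 = 3.810 mmol/kg
CA = (α₁ + 2α₂)·DIC = (0.8759 + 2×0.003180) × 3.810 = 3.36 mmol/kg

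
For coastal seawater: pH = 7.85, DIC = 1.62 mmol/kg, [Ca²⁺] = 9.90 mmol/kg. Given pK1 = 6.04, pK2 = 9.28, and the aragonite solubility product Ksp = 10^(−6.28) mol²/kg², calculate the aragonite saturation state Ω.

Ω = 1.08

α₂ = 1 / (1 + [H⁺]/K2 + [H⁺]²/(K1K2)) = 1 / (1 + 10^+1.43 + 10^-0.38)
   = 1 / (1 + 26.915 + 0.41687) = 1/28.332 = 0.03530
[CO3²⁻] = α₂ × DIC = 0.03530 × 1.62 = 0.05718 mmol/kg
Ksp = 10^(−6.28) = 5.248×10^-7
Ω = [Ca²⁺][CO3²⁻]/Ksp = (9.90×10^-3)(5.718×10^-5) / 5.248×10^-7 = 1.08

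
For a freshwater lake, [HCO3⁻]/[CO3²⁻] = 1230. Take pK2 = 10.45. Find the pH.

From K2 = [H⁺][CO3²⁻]/[HCO3⁻]:  pH = pK2 − log₁₀([HCO3⁻]/[CO3²⁻])
log₁₀(1230) = +3.090
pH = 10.45 − (+3.090) = 7.36

pH = 7.36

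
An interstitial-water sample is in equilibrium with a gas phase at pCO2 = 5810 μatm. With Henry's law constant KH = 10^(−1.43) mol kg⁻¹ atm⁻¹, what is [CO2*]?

KH = 10^(−1.43) = 3.715×10^-2 mol kg⁻¹ atm⁻¹
[CO2*] = KH · pCO2 = 3.715×10^-2 × 5810×10^-6 atm = 2.16×10^-4 mol/kg

[CO2*] = 216 μmol/kg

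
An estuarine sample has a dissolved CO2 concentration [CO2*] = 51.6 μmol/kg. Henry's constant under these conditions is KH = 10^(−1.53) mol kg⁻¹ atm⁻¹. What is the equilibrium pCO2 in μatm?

KH = 10^(−1.53) = 2.951×10^-2 mol kg⁻¹ atm⁻¹
pCO2 = [CO2*]/KH = 51.6×10^-6 / 2.951×10^-2 = 1.75×10^-3 atm = 1750 μatm

pCO2 = 1750 μatm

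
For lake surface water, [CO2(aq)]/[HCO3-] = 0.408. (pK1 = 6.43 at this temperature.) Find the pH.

pH = 6.82

From K1 = [H⁺][HCO3-]/[CO2(aq)]:  pH = pK1 − log₁₀([CO2(aq)]/[HCO3-])
log₁₀(0.408) = -0.389
pH = 6.43 − (-0.389) = 6.82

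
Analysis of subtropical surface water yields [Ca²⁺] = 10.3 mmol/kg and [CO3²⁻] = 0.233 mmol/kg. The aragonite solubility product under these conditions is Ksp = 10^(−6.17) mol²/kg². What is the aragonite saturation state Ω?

Ksp = 10^(−6.17) = 6.761×10^-7
Ω = [Ca²⁺][CO3²⁻]/Ksp = (10.3×10^-3)(0.233×10^-3) / 6.761×10^-7 = 3.55

Ω = 3.55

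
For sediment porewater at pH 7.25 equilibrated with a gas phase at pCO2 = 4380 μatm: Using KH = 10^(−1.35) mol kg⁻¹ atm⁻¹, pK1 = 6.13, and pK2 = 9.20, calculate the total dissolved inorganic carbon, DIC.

DIC = 2.80 mmol/kg

[CO2*] = KH · pCO2 = 10^(−1.35) × 4380×10^-6 = 1.956×10^-4 mol/kg
α₀ = 1/(1 + K1/[H⁺] + K1K2/[H⁺]²) = 1/(1 + 10^+1.12 + 10^-0.83) = 0.06978
DIC = [CO2*]/α₀ = 1.956×10^-4 / 0.06978 = 2.80 mmol/kg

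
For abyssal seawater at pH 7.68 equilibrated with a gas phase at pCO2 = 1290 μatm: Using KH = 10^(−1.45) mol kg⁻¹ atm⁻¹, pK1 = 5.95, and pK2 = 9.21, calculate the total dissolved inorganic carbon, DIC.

DIC = 2.58 mmol/kg

[CO2*] = KH · pCO2 = 10^(−1.45) × 1290×10^-6 = 4.577×10^-5 mol/kg
α₀ = 1/(1 + K1/[H⁺] + K1K2/[H⁺]²) = 1/(1 + 10^+1.73 + 10^+0.20) = 0.01777
DIC = [CO2*]/α₀ = 4.577×10^-5 / 0.01777 = 2.58 mmol/kg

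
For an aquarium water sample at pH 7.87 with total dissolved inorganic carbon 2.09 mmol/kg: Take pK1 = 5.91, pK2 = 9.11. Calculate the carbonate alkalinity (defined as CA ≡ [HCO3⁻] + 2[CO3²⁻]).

CA = [HCO3⁻] + 2[CO3²⁻] = (α₁ + 2α₂)·DIC
At pH 7.87: [H⁺]/K1 = 10^-1.96 = 0.010965, K2/[H⁺] = 10^-1.24 = 0.057544
α₁ = 1/(1 + 0.010965 + 0.057544) = 1/1.0685 = 0.9359; α₂ = α₁·K2/[H⁺] = 0.05385
α₁ + 2α₂ = 1.0436
CA = 1.0436 × 2.09 = 2.18 mmol/kg

CA = 2.18 mmol/kg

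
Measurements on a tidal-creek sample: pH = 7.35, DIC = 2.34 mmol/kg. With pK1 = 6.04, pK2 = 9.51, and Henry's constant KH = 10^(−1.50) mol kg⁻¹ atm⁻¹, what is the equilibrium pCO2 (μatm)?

α₀ = 1 / (1 + K1/[H⁺] + K1K2/[H⁺]²) = 1 / (1 + 10^+1.31 + 10^-0.85)
   = 1 / (1 + 20.417 + 0.14125) = 1/21.559 = 0.04639
[CO2*] = α₀ × DIC = 0.04639 × 2.34 = 0.1085 mmol/kg
pCO2 = [CO2*]/KH = 1.085×10^-4 / 3.162×10^-2 = 3430 μatm

pCO2 = 3430 μatm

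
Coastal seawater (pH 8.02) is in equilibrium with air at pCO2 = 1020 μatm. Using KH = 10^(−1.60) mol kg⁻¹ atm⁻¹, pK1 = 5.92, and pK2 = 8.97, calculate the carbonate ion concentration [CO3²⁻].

[CO2*] = KH · pCO2 = 10^(−1.60) × 1020×10^-6 = 2.562×10^-5 mol/kg
α₀ = 1/(1 + K1/[H⁺] + K1K2/[H⁺]²) = 1/(1 + 10^+2.10 + 10^+1.15) = 0.007091
DIC = [CO2*]/α₀ = 2.562×10^-5 / 0.007091 = 3.613 mmol/kg
[CO3²⁻] = α₂·DIC; α₂ = 0.1002, so [CO3²⁻] = 0.1002 × 3.613 = 0.362 mmol/kg

[CO3²⁻] = 0.362 mmol/kg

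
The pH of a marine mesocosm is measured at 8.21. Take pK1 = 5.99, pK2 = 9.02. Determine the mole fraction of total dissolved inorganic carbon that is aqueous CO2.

α₀ = 1 / (1 + K1/[H⁺] + K1K2/[H⁺]²) = 1 / (1 + 10^+2.22 + 10^+1.41)
   = 1 / (1 + 165.96 + 25.704) = 1/192.66 = 0.005190

α₀ = 0.00519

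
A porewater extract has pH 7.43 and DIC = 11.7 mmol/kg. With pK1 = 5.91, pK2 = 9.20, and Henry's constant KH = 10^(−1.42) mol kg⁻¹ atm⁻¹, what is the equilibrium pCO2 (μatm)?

pCO2 = 8870 μatm

α₀ = 1 / (1 + K1/[H⁺] + K1K2/[H⁺]²) = 1 / (1 + 10^+1.52 + 10^-0.25)
   = 1 / (1 + 33.113 + 0.56234) = 1/34.675 = 0.02884
[CO2*] = α₀ × DIC = 0.02884 × 11.7 = 0.3374 mmol/kg
pCO2 = [CO2*]/KH = 3.374×10^-4 / 3.802×10^-2 = 8870 μatm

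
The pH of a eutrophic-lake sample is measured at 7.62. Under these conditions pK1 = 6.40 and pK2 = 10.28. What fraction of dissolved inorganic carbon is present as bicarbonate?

α₁ = 1 / (1 + [H⁺]/K1 + K2/[H⁺]) = 1 / (1 + 10^-1.22 + 10^-2.66)
   = 1 / (1 + 0.060256 + 0.0021878) = 1/1.0624 = 0.9412

α₁ = 0.941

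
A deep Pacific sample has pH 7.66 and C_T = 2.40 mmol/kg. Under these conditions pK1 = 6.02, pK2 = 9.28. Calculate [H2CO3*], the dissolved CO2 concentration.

α₀ = 1 / (1 + K1/[H⁺] + K1K2/[H⁺]²) = 1 / (1 + 10^+1.64 + 10^+0.02)
   = 1 / (1 + 43.652 + 1.0471) = 1/45.699 = 0.02188
[CO2*] = α₀ × DIC = 0.02188 × 2.40 = 0.0525 mmol/kg

[CO2*] = 0.0525 mmol/kg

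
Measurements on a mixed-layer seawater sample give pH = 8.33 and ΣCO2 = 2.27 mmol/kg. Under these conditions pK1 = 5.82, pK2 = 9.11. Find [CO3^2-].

[CO3²⁻] = 0.322 mmol/kg

α₂ = 1 / (1 + [H⁺]/K2 + [H⁺]²/(K1K2)) = 1 / (1 + 10^+0.78 + 10^-1.73)
   = 1 / (1 + 6.0256 + 0.018621) = 1/7.0442 = 0.1420
[CO3²⁻] = α₂ × DIC = 0.1420 × 2.27 = 0.322 mmol/kg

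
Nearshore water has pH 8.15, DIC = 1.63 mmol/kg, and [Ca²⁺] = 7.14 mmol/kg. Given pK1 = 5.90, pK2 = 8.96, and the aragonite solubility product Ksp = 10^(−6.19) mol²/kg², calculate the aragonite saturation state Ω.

α₂ = 1 / (1 + [H⁺]/K2 + [H⁺]²/(K1K2)) = 1 / (1 + 10^+0.81 + 10^-1.44)
   = 1 / (1 + 6.4565 + 0.036308) = 1/7.4929 = 0.1335
[CO3²⁻] = α₂ × DIC = 0.1335 × 1.63 = 0.2175 mmol/kg
Ksp = 10^(−6.19) = 6.457×10^-7
Ω = [Ca²⁺][CO3²⁻]/Ksp = (7.14×10^-3)(2.175×10^-4) / 6.457×10^-7 = 2.41

Ω = 2.41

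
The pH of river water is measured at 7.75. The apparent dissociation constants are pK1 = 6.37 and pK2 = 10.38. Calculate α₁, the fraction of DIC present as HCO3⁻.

α₁ = 0.958

α₁ = 1 / (1 + [H⁺]/K1 + K2/[H⁺]) = 1 / (1 + 10^-1.38 + 10^-2.63)
   = 1 / (1 + 0.041687 + 0.0023442) = 1/1.0440 = 0.9578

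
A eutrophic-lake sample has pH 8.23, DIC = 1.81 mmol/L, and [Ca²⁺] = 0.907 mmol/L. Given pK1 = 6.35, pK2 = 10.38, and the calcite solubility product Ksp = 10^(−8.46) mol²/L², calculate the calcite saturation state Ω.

α₂ = 1 / (1 + [H⁺]/K2 + [H⁺]²/(K1K2)) = 1 / (1 + 10^+2.15 + 10^+0.27)
   = 1 / (1 + 141.25 + 1.8621) = 1/144.12 = 0.006939
[CO3²⁻] = α₂ × DIC = 0.006939 × 1.81 = 0.01256 mmol/L = 12.56 μmol/L
Ksp = 10^(−8.46) = 3.467×10^-9
Ω = [Ca²⁺][CO3²⁻]/Ksp = (0.907×10^-3)(1.256×10^-5) / 3.467×10^-9 = 3.29

Ω = 3.29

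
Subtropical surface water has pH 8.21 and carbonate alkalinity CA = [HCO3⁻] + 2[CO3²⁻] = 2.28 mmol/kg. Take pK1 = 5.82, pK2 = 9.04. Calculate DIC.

CA = [HCO3⁻] + 2[CO3²⁻] = (α₁ + 2α₂)·DIC
At pH 8.21: [H⁺]/K1 = 10^-2.39 = 0.0040738, K2/[H⁺] = 10^-0.83 = 0.14791
α₁ = 1/(1 + 0.0040738 + 0.14791) = 1/1.1520 = 0.8681; α₂ = α₁·K2/[H⁺] = 0.1284
α₁ + 2α₂ = 1.1249
DIC = CA / (α₁ + 2α₂) = 2.28 / 1.1249 = 2.03 mmol/kg

DIC = 2.03 mmol/kg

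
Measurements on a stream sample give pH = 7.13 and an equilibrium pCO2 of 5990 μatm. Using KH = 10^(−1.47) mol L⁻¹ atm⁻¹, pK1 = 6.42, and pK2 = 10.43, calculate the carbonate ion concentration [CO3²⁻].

[CO2*] = KH · pCO2 = 10^(−1.47) × 5990×10^-6 = 2.030×10^-4 mol/L
α₀ = 1/(1 + K1/[H⁺] + K1K2/[H⁺]²) = 1/(1 + 10^+0.71 + 10^-2.59) = 0.1631
DIC = [CO2*]/α₀ = 2.030×10^-4 / 0.1631 = 1.244 mmol/L
[CO3²⁻] = α₂·DIC; α₂ = 0.0004192, so [CO3²⁻] = 0.0004192 × 1.244 = 0.000522 mmol/L = 0.522 μmol/L

[CO3²⁻] = 0.522 μmol/L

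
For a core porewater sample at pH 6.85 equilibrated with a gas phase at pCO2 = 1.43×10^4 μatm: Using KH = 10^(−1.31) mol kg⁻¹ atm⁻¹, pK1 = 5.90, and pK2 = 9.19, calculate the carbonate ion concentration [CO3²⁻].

[CO3²⁻] = 0.0285 mmol/kg

[CO2*] = KH · pCO2 = 10^(−1.31) × 1.43×10^4×10^-6 = 7.004×10^-4 mol/kg
α₀ = 1/(1 + K1/[H⁺] + K1K2/[H⁺]²) = 1/(1 + 10^+0.95 + 10^-1.39) = 0.1005
DIC = [CO2*]/α₀ = 7.004×10^-4 / 0.1005 = 6.971 mmol/kg
[CO3²⁻] = α₂·DIC; α₂ = 0.004093, so [CO3²⁻] = 0.004093 × 6.971 = 0.0285 mmol/kg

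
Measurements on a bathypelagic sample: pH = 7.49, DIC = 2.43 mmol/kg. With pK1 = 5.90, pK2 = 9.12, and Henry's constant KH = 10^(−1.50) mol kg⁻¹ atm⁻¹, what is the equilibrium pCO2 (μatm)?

pCO2 = 1880 μatm

α₀ = 1 / (1 + K1/[H⁺] + K1K2/[H⁺]²) = 1 / (1 + 10^+1.59 + 10^-0.04)
   = 1 / (1 + 38.905 + 0.91201) = 1/40.817 = 0.02450
[CO2*] = α₀ × DIC = 0.02450 × 2.43 = 0.05953 mmol/kg
pCO2 = [CO2*]/KH = 5.953×10^-5 / 3.162×10^-2 = 1880 μatm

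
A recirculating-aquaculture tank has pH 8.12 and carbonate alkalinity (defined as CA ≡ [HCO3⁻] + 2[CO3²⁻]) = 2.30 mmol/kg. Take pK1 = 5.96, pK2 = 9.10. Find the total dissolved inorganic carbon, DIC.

CA = [HCO3⁻] + 2[CO3²⁻] = (α₁ + 2α₂)·DIC
At pH 8.12: [H⁺]/K1 = 10^-2.16 = 0.0069183, K2/[H⁺] = 10^-0.98 = 0.10471
α₁ = 1/(1 + 0.0069183 + 0.10471) = 1/1.1116 = 0.8996; α₂ = α₁·K2/[H⁺] = 0.09420
α₁ + 2α₂ = 1.0880
DIC = CA / (α₁ + 2α₂) = 2.30 / 1.0880 = 2.11 mmol/kg

DIC = 2.11 mmol/kg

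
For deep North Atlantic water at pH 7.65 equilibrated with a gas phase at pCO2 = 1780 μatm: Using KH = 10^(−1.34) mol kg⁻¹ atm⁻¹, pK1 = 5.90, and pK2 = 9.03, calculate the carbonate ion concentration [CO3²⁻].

[CO3²⁻] = 0.191 mmol/kg

[CO2*] = KH · pCO2 = 10^(−1.34) × 1780×10^-6 = 8.136×10^-5 mol/kg
α₀ = 1/(1 + K1/[H⁺] + K1K2/[H⁺]²) = 1/(1 + 10^+1.75 + 10^+0.37) = 0.01678
DIC = [CO2*]/α₀ = 8.136×10^-5 / 0.01678 = 4.847 mmol/kg
[CO3²⁻] = α₂·DIC; α₂ = 0.03935, so [CO3²⁻] = 0.03935 × 4.847 = 0.191 mmol/kg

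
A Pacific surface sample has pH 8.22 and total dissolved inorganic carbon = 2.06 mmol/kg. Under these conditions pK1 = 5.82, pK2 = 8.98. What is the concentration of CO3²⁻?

α₂ = 1 / (1 + [H⁺]/K2 + [H⁺]²/(K1K2)) = 1 / (1 + 10^+0.76 + 10^-1.64)
   = 1 / (1 + 5.7544 + 0.022909) = 1/6.7773 = 0.1476
[CO3²⁻] = α₂ × DIC = 0.1476 × 2.06 = 0.304 mmol/kg

[CO3²⁻] = 0.304 mmol/kg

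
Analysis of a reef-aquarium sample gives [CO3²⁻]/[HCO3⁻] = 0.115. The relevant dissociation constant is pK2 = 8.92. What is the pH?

From K2 = [H⁺][CO3²⁻]/[HCO3⁻]:  pH = pK2 + log₁₀([CO3²⁻]/[HCO3⁻])
log₁₀(0.115) = -0.939
pH = 8.92 + (-0.939) = 7.98

pH = 7.98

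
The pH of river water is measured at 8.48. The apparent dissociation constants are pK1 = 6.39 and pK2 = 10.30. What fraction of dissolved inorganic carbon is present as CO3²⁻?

α₂ = 0.0148

α₂ = 1 / (1 + [H⁺]/K2 + [H⁺]²/(K1K2)) = 1 / (1 + 10^+1.82 + 10^-0.27)
   = 1 / (1 + 66.069 + 0.53703) = 1/67.606 = 0.01479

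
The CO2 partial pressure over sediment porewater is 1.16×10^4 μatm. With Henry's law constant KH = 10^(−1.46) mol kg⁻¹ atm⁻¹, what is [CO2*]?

KH = 10^(−1.46) = 3.467×10^-2 mol kg⁻¹ atm⁻¹
[CO2*] = KH · pCO2 = 3.467×10^-2 × 1.16×10^4×10^-6 atm = 4.02×10^-4 mol/kg

[CO2*] = 402 μmol/kg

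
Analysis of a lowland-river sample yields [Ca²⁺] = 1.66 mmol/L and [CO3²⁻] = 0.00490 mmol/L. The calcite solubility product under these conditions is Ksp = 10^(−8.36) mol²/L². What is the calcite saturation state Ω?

Ksp = 10^(−8.36) = 4.365×10^-9
Ω = [Ca²⁺][CO3²⁻]/Ksp = (1.66×10^-3)(0.00490×10^-3) / 4.365×10^-9 = 1.86

Ω = 1.86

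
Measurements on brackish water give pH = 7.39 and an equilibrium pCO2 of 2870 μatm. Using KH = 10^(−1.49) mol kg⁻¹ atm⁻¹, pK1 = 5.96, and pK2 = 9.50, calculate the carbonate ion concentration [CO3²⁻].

[CO2*] = KH · pCO2 = 10^(−1.49) × 2870×10^-6 = 9.287×10^-5 mol/kg
α₀ = 1/(1 + K1/[H⁺] + K1K2/[H⁺]²) = 1/(1 + 10^+1.43 + 10^-0.68) = 0.03556
DIC = [CO2*]/α₀ = 9.287×10^-5 / 0.03556 = 2.612 mmol/kg
[CO3²⁻] = α₂·DIC; α₂ = 0.007429, so [CO3²⁻] = 0.007429 × 2.612 = 0.0194 mmol/kg = 19.4 μmol/kg

[CO3²⁻] = 19.4 μmol/kg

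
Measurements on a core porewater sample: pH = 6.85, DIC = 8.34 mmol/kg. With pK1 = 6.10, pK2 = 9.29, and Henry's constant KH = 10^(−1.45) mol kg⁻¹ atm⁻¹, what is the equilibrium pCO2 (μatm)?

pCO2 = 3.54×10^4 μatm

α₀ = 1 / (1 + K1/[H⁺] + K1K2/[H⁺]²) = 1 / (1 + 10^+0.75 + 10^-1.69)
   = 1 / (1 + 5.6234 + 0.020417) = 1/6.6438 = 0.1505
[CO2*] = α₀ × DIC = 0.1505 × 8.34 = 1.255 mmol/kg
pCO2 = [CO2*]/KH = 1.255×10^-3 / 3.548×10^-2 = 3.54×10^4 μatm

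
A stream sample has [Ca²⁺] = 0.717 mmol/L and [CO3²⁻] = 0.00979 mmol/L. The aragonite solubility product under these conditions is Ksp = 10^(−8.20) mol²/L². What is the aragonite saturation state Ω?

Ksp = 10^(−8.20) = 6.310×10^-9
Ω = [Ca²⁺][CO3²⁻]/Ksp = (0.717×10^-3)(0.00979×10^-3) / 6.310×10^-9 = 1.11

Ω = 1.11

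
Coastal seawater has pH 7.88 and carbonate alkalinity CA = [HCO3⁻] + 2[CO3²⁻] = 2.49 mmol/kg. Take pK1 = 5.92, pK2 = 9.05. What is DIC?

CA = [HCO3⁻] + 2[CO3²⁻] = (α₁ + 2α₂)·DIC
At pH 7.88: [H⁺]/K1 = 10^-1.96 = 0.010965, K2/[H⁺] = 10^-1.17 = 0.067608
α₁ = 1/(1 + 0.010965 + 0.067608) = 1/1.0786 = 0.9272; α₂ = α₁·K2/[H⁺] = 0.06268
α₁ + 2α₂ = 1.0525
DIC = CA / (α₁ + 2α₂) = 2.49 / 1.0525 = 2.37 mmol/kg

DIC = 2.37 mmol/kg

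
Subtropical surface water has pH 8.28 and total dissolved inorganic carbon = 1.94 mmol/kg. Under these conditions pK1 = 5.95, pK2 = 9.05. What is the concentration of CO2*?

[CO2*] = 7.73 μmol/kg

α₀ = 1 / (1 + K1/[H⁺] + K1K2/[H⁺]²) = 1 / (1 + 10^+2.33 + 10^+1.56)
   = 1 / (1 + 213.80 + 36.308) = 1/251.10 = 0.003982
[CO2*] = α₀ × DIC = 0.003982 × 1.94 = 0.00773 mmol/kg = 7.73 μmol/kg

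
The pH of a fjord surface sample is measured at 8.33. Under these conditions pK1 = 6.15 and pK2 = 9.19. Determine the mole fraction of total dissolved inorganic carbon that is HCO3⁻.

α₁ = 0.874

α₁ = 1 / (1 + [H⁺]/K1 + K2/[H⁺]) = 1 / (1 + 10^-2.18 + 10^-0.86)
   = 1 / (1 + 0.0066069 + 0.13804) = 1/1.1446 = 0.8736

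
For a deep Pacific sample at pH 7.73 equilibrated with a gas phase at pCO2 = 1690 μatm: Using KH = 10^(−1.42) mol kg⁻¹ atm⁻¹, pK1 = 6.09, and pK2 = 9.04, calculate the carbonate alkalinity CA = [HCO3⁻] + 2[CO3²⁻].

CA = 3.08 mmol/kg

[CO2*] = KH · pCO2 = 10^(−1.42) × 1690×10^-6 = 6.425×10^-5 mol/kg
α₀ = 1/(1 + K1/[H⁺] + K1K2/[H⁺]²) = 1/(1 + 10^+1.64 + 10^+0.33) = 0.02137
DIC = [CO2*]/α₀ = 6.425×10^-5 / 0.02137 = 3.006 mmol/kg
CA = (α₁ + 2α₂)·DIC = (0.9329 + 2×0.04569) × 3.006 = 3.08 mmol/kg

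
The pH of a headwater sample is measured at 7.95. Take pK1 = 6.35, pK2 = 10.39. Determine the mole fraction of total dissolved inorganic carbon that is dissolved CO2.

α₀ = 1 / (1 + K1/[H⁺] + K1K2/[H⁺]²) = 1 / (1 + 10^+1.60 + 10^-0.84)
   = 1 / (1 + 39.811 + 0.14454) = 1/40.955 = 0.02442

α₀ = 0.0244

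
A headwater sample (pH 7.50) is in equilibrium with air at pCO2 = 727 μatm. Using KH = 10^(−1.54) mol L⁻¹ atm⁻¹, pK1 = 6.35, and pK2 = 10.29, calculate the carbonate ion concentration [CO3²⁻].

[CO2*] = KH · pCO2 = 10^(−1.54) × 727×10^-6 = 2.097×10^-5 mol/L
α₀ = 1/(1 + K1/[H⁺] + K1K2/[H⁺]²) = 1/(1 + 10^+1.15 + 10^-1.64) = 0.06601
DIC = [CO2*]/α₀ = 2.097×10^-5 / 0.06601 = 0.3176 mmol/L
[CO3²⁻] = α₂·DIC; α₂ = 0.001512, so [CO3²⁻] = 0.001512 × 0.3176 = 0.000480 mmol/L = 0.480 μmol/L

[CO3²⁻] = 0.480 μmol/L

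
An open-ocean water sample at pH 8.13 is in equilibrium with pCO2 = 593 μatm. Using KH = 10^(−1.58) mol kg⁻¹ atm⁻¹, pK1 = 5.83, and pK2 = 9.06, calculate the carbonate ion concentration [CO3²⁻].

[CO3²⁻] = 0.366 mmol/kg

[CO2*] = KH · pCO2 = 10^(−1.58) × 593×10^-6 = 1.560×10^-5 mol/kg
α₀ = 1/(1 + K1/[H⁺] + K1K2/[H⁺]²) = 1/(1 + 10^+2.30 + 10^+1.37) = 0.004465
DIC = [CO2*]/α₀ = 1.560×10^-5 / 0.004465 = 3.493 mmol/kg
[CO3²⁻] = α₂·DIC; α₂ = 0.1047, so [CO3²⁻] = 0.1047 × 3.493 = 0.366 mmol/kg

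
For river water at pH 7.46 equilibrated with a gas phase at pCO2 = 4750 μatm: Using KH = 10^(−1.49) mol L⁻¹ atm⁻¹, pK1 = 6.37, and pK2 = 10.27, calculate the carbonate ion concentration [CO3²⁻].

[CO2*] = KH · pCO2 = 10^(−1.49) × 4750×10^-6 = 1.537×10^-4 mol/L
α₀ = 1/(1 + K1/[H⁺] + K1K2/[H⁺]²) = 1/(1 + 10^+1.09 + 10^-1.72) = 0.07507
DIC = [CO2*]/α₀ = 1.537×10^-4 / 0.07507 = 2.048 mmol/L
[CO3²⁻] = α₂·DIC; α₂ = 0.001430, so [CO3²⁻] = 0.001430 × 2.048 = 0.00293 mmol/L = 2.93 μmol/L

[CO3²⁻] = 2.93 μmol/L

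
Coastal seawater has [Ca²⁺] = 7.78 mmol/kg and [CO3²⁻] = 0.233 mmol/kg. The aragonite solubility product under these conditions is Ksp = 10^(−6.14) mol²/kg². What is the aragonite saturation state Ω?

Ω = 2.50

Ksp = 10^(−6.14) = 7.244×10^-7
Ω = [Ca²⁺][CO3²⁻]/Ksp = (7.78×10^-3)(0.233×10^-3) / 7.244×10^-7 = 2.50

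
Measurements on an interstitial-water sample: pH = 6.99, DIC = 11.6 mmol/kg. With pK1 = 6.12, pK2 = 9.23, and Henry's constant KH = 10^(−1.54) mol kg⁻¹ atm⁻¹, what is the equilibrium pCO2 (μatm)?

α₀ = 1 / (1 + K1/[H⁺] + K1K2/[H⁺]²) = 1 / (1 + 10^+0.87 + 10^-1.37)
   = 1 / (1 + 7.4131 + 0.042658) = 1/8.4558 = 0.1183
[CO2*] = α₀ × DIC = 0.1183 × 11.6 = 1.372 mmol/kg
pCO2 = [CO2*]/KH = 1.372×10^-3 / 2.884×10^-2 = 4.76×10^4 μatm

pCO2 = 4.76×10^4 μatm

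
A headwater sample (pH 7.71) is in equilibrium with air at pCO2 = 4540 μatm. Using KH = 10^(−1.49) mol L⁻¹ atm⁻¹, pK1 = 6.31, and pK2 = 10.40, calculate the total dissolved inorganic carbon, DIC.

[CO2*] = KH · pCO2 = 10^(−1.49) × 4540×10^-6 = 1.469×10^-4 mol/L
α₀ = 1/(1 + K1/[H⁺] + K1K2/[H⁺]²) = 1/(1 + 10^+1.40 + 10^-1.29) = 0.03821
DIC = [CO2*]/α₀ = 1.469×10^-4 / 0.03821 = 3.84 mmol/L

DIC = 3.84 mmol/L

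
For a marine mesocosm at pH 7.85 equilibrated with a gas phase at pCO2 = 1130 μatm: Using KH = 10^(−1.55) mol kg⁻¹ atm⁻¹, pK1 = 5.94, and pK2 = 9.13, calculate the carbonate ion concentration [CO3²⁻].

[CO3²⁻] = 0.136 mmol/kg

[CO2*] = KH · pCO2 = 10^(−1.55) × 1130×10^-6 = 3.185×10^-5 mol/kg
α₀ = 1/(1 + K1/[H⁺] + K1K2/[H⁺]²) = 1/(1 + 10^+1.91 + 10^+0.63) = 0.01155
DIC = [CO2*]/α₀ = 3.185×10^-5 / 0.01155 = 2.756 mmol/kg
[CO3²⁻] = α₂·DIC; α₂ = 0.04929, so [CO3²⁻] = 0.04929 × 2.756 = 0.136 mmol/kg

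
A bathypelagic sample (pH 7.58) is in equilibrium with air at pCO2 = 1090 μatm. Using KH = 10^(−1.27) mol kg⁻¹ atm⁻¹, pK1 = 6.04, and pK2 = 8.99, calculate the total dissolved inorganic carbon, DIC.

[CO2*] = KH · pCO2 = 10^(−1.27) × 1090×10^-6 = 5.854×10^-5 mol/kg
α₀ = 1/(1 + K1/[H⁺] + K1K2/[H⁺]²) = 1/(1 + 10^+1.54 + 10^+0.13) = 0.02701
DIC = [CO2*]/α₀ = 5.854×10^-5 / 0.02701 = 2.17 mmol/kg

DIC = 2.17 mmol/kg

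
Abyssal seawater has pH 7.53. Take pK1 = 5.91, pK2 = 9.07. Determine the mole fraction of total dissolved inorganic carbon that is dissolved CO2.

α₀ = 1 / (1 + K1/[H⁺] + K1K2/[H⁺]²) = 1 / (1 + 10^+1.62 + 10^+0.08)
   = 1 / (1 + 41.687 + 1.2023) = 1/43.889 = 0.02278

α₀ = 0.0228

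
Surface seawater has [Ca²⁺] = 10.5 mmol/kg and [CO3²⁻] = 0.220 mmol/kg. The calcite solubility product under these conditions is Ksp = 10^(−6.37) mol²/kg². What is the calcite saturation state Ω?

Ω = 5.42

Ksp = 10^(−6.37) = 4.266×10^-7
Ω = [Ca²⁺][CO3²⁻]/Ksp = (10.5×10^-3)(0.220×10^-3) / 4.266×10^-7 = 5.42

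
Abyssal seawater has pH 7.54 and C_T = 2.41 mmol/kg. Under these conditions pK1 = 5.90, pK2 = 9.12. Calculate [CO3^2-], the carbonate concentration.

[CO3²⁻] = 0.0604 mmol/kg

α₂ = 1 / (1 + [H⁺]/K2 + [H⁺]²/(K1K2)) = 1 / (1 + 10^+1.58 + 10^-0.06)
   = 1 / (1 + 38.019 + 0.87096) = 1/39.890 = 0.02507
[CO3²⁻] = α₂ × DIC = 0.02507 × 2.41 = 0.0604 mmol/kg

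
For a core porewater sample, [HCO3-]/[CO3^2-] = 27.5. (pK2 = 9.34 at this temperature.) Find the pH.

pH = 7.90

From K2 = [H⁺][CO3^2-]/[HCO3-]:  pH = pK2 − log₁₀([HCO3-]/[CO3^2-])
log₁₀(27.5) = +1.439
pH = 9.34 − (+1.439) = 7.90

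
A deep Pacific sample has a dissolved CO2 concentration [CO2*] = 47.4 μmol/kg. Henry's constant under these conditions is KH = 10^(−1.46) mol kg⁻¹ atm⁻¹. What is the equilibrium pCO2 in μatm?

pCO2 = 1370 μatm

KH = 10^(−1.46) = 3.467×10^-2 mol kg⁻¹ atm⁻¹
pCO2 = [CO2*]/KH = 47.4×10^-6 / 3.467×10^-2 = 1.37×10^-3 atm = 1370 μatm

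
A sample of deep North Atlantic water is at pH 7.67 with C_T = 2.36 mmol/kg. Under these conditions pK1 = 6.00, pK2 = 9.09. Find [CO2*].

[CO2*] = 0.0476 mmol/kg

α₀ = 1 / (1 + K1/[H⁺] + K1K2/[H⁺]²) = 1 / (1 + 10^+1.67 + 10^+0.25)
   = 1 / (1 + 46.774 + 1.7783) = 1/49.552 = 0.02018
[CO2*] = α₀ × DIC = 0.02018 × 2.36 = 0.0476 mmol/kg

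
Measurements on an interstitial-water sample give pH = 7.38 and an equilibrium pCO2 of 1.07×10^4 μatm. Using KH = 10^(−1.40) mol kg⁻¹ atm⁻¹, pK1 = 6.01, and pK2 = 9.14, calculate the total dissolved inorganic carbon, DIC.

[CO2*] = KH · pCO2 = 10^(−1.40) × 1.07×10^4×10^-6 = 4.260×10^-4 mol/kg
α₀ = 1/(1 + K1/[H⁺] + K1K2/[H⁺]²) = 1/(1 + 10^+1.37 + 10^-0.39) = 0.04024
DIC = [CO2*]/α₀ = 4.260×10^-4 / 0.04024 = 10.6 mmol/kg

DIC = 10.6 mmol/kg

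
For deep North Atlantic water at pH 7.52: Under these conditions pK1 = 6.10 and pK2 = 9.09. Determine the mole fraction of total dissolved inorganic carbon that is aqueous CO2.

α₀ = 0.0357

α₀ = 1 / (1 + K1/[H⁺] + K1K2/[H⁺]²) = 1 / (1 + 10^+1.42 + 10^-0.15)
   = 1 / (1 + 26.303 + 0.70795) = 1/28.011 = 0.03570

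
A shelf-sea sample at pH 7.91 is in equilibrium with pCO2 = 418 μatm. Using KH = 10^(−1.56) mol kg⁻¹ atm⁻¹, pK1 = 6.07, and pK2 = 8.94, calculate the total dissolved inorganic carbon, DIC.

[CO2*] = KH · pCO2 = 10^(−1.56) × 418×10^-6 = 1.151×10^-5 mol/kg
α₀ = 1/(1 + K1/[H⁺] + K1K2/[H⁺]²) = 1/(1 + 10^+1.84 + 10^+0.81) = 0.01305
DIC = [CO2*]/α₀ = 1.151×10^-5 / 0.01305 = 0.882 mmol/kg

DIC = 0.882 mmol/kg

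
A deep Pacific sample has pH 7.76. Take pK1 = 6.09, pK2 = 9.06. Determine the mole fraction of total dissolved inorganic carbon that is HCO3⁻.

α₁ = 1 / (1 + [H⁺]/K1 + K2/[H⁺]) = 1 / (1 + 10^-1.67 + 10^-1.30)
   = 1 / (1 + 0.021380 + 0.050119) = 1/1.0715 = 0.9333

α₁ = 0.933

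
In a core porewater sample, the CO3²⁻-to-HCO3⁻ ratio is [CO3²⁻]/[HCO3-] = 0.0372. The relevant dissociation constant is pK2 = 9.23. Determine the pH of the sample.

From K2 = [H⁺][CO3²⁻]/[HCO3-]:  pH = pK2 + log₁₀([CO3²⁻]/[HCO3-])
log₁₀(0.0372) = -1.429
pH = 9.23 + (-1.429) = 7.80

pH = 7.80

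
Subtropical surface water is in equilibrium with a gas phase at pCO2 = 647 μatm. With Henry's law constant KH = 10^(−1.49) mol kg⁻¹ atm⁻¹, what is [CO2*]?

[CO2*] = 20.9 μmol/kg

KH = 10^(−1.49) = 3.236×10^-2 mol kg⁻¹ atm⁻¹
[CO2*] = KH · pCO2 = 3.236×10^-2 × 647×10^-6 atm = 2.09×10^-5 mol/kg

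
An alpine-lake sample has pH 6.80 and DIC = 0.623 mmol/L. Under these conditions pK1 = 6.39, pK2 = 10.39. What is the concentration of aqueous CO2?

[CO2*] = 0.174 mmol/L

α₀ = 1 / (1 + K1/[H⁺] + K1K2/[H⁺]²) = 1 / (1 + 10^+0.41 + 10^-3.18)
   = 1 / (1 + 2.5704 + 0.00066069) = 1/3.5711 = 0.2800
[CO2*] = α₀ × DIC = 0.2800 × 0.623 = 0.174 mmol/L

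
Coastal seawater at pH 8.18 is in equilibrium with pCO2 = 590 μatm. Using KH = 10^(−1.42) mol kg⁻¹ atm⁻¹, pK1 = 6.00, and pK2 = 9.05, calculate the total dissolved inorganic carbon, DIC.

DIC = 3.88 mmol/kg

[CO2*] = KH · pCO2 = 10^(−1.42) × 590×10^-6 = 2.243×10^-5 mol/kg
α₀ = 1/(1 + K1/[H⁺] + K1K2/[H⁺]²) = 1/(1 + 10^+2.18 + 10^+1.31) = 0.005788
DIC = [CO2*]/α₀ = 2.243×10^-5 / 0.005788 = 3.88 mmol/kg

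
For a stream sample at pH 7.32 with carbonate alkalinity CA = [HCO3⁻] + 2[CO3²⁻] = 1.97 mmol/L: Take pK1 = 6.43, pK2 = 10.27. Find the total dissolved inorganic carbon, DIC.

DIC = 2.22 mmol/L

CA = [HCO3⁻] + 2[CO3²⁻] = (α₁ + 2α₂)·DIC
At pH 7.32: [H⁺]/K1 = 10^-0.89 = 0.12882, K2/[H⁺] = 10^-2.95 = 0.0011220
α₁ = 1/(1 + 0.12882 + 0.0011220) = 1/1.1299 = 0.8850; α₂ = α₁·K2/[H⁺] = 0.0009930
α₁ + 2α₂ = 0.8870
DIC = CA / (α₁ + 2α₂) = 1.97 / 0.8870 = 2.22 mmol/L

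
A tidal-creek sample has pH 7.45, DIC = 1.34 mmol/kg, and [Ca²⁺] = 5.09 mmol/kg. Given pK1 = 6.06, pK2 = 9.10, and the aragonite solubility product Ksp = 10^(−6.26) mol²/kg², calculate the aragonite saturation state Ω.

Ω = 0.261

α₂ = 1 / (1 + [H⁺]/K2 + [H⁺]²/(K1K2)) = 1 / (1 + 10^+1.65 + 10^+0.26)
   = 1 / (1 + 44.668 + 1.8197) = 1/47.488 = 0.02106
[CO3²⁻] = α₂ × DIC = 0.02106 × 1.34 = 0.02822 mmol/kg
Ksp = 10^(−6.26) = 5.495×10^-7
Ω = [Ca²⁺][CO3²⁻]/Ksp = (5.09×10^-3)(2.822×10^-5) / 5.495×10^-7 = 0.261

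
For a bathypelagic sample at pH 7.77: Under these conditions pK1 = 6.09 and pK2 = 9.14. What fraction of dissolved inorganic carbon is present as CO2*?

α₀ = 1 / (1 + K1/[H⁺] + K1K2/[H⁺]²) = 1 / (1 + 10^+1.68 + 10^+0.31)
   = 1 / (1 + 47.863 + 2.0417) = 1/50.905 = 0.01964

α₀ = 0.0196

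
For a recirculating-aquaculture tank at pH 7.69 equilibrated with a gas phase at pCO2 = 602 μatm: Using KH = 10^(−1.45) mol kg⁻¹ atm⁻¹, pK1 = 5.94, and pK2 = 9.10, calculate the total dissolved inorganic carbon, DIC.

DIC = 1.27 mmol/kg

[CO2*] = KH · pCO2 = 10^(−1.45) × 602×10^-6 = 2.136×10^-5 mol/kg
α₀ = 1/(1 + K1/[H⁺] + K1K2/[H⁺]²) = 1/(1 + 10^+1.75 + 10^+0.34) = 0.01683
DIC = [CO2*]/α₀ = 2.136×10^-5 / 0.01683 = 1.27 mmol/kg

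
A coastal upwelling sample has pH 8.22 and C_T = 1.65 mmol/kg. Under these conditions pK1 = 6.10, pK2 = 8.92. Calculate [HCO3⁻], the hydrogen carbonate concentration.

α₁ = 1 / (1 + [H⁺]/K1 + K2/[H⁺]) = 1 / (1 + 10^-2.12 + 10^-0.70)
   = 1 / (1 + 0.0075858 + 0.19953) = 1/1.2071 = 0.8284
[HCO3⁻] = α₁ × DIC = 0.8284 × 1.65 = 1.37 mmol/kg

[HCO3⁻] = 1.37 mmol/kg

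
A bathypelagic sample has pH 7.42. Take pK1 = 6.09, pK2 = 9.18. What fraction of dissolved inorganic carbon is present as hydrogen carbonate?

α₁ = 0.940

α₁ = 1 / (1 + [H⁺]/K1 + K2/[H⁺]) = 1 / (1 + 10^-1.33 + 10^-1.76)
   = 1 / (1 + 0.046774 + 0.017378) = 1/1.0642 = 0.9397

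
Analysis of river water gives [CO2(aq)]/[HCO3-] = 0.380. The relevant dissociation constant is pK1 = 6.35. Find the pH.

pH = 6.77

From K1 = [H⁺][HCO3-]/[CO2(aq)]:  pH = pK1 − log₁₀([CO2(aq)]/[HCO3-])
log₁₀(0.380) = -0.420
pH = 6.35 − (-0.420) = 6.77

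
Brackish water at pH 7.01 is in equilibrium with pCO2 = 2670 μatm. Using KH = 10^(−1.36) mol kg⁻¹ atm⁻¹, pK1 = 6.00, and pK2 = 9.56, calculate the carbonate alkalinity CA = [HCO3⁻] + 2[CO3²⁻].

CA = 1.20 mmol/kg

[CO2*] = KH · pCO2 = 10^(−1.36) × 2670×10^-6 = 1.165×10^-4 mol/kg
α₀ = 1/(1 + K1/[H⁺] + K1K2/[H⁺]²) = 1/(1 + 10^+1.01 + 10^-1.54) = 0.08880
DIC = [CO2*]/α₀ = 1.165×10^-4 / 0.08880 = 1.313 mmol/kg
CA = (α₁ + 2α₂)·DIC = (0.9086 + 2×0.002561) × 1.313 = 1.20 mmol/kg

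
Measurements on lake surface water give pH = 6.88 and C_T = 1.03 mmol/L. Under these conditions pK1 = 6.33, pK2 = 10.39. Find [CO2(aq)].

[CO2*] = 0.226 mmol/L

α₀ = 1 / (1 + K1/[H⁺] + K1K2/[H⁺]²) = 1 / (1 + 10^+0.55 + 10^-2.96)
   = 1 / (1 + 3.5481 + 0.0010965) = 1/4.5492 = 0.2198
[CO2*] = α₀ × DIC = 0.2198 × 1.03 = 0.226 mmol/L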